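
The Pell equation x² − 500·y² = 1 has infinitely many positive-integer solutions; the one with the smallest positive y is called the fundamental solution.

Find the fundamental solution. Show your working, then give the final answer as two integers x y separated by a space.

√500 → a₀=22, period (2,1,3,2,1,…,1,2,44); ℓ=14 even so k=13
k=0  a_k=22  p_k/q_k = 22/1
…
k=2  a_k=1  p_k/q_k = 67/3
k=3  a_k=3  p_k/q_k = 246/11
k=4  a_k=2  p_k/q_k = 559/25
k=5  a_k=1  p_k/q_k = 805/36
k=6  a_k=1  p_k/q_k = 1364/61
k=7  a_k=10  p_k/q_k = 14445/646
k=8  a_k=1  p_k/q_k = 15809/707
k=9  a_k=1  p_k/q_k = 30254/1353
…
k=11  a_k=3  p_k/q_k = 259205/11592
k=12  a_k=1  p_k/q_k = 335522/15005
k=13  a_k=2  p_k/q_k = 930249/41602
(x₁, y₁) = (930249, 41602);  930249² − 500·41602² = 1 ✓

930249 41602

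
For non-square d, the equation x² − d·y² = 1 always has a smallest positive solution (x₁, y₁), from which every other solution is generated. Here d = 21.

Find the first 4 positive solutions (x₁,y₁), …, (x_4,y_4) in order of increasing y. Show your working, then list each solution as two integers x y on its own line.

√21 → a₀=4, period (1,1,2,1,1,8); ℓ=6 even so k=5
i=0: a=4 ⇒ p=4, q=1
i=1: a=1 ⇒ p=5, q=1
…
i=3: a=2 ⇒ p=23, q=5
i=4: a=1 ⇒ p=32, q=7
i=5: a=1 ⇒ p=55, q=12
fundamental: x₁=55, y₁=12  (since 3025 − 21·144 = 1)
(x_2, y_2) = (55·55 + 21·12·12, 55·12 + 12·55) = (6049, 1320)
(x_3, y_3) = (55·6049 + 21·12·1320, 55·1320 + 12·6049) = (665335, 145188)
(x_4, y_4) = (55·665335 + 21·12·145188, 55·145188 + 12·665335) = (73180801, 15969360)

55 12
6049 1320
665335 145188
73180801 15969360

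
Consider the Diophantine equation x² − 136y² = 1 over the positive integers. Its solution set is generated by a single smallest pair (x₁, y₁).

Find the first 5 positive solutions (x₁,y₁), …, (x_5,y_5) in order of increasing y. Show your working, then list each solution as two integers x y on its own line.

35 3
2449 210
171395 14697
11995201 1028580
839492675 71985903

√136 = [11; 1,1,1,22, …], period ℓ=4 (even) → k=3
k=0  a_k=11  p_k/q_k = 11/1
…
k=2  a_k=1  p_k/q_k = 23/2
k=3  a_k=1  p_k/q_k = 35/3
fundamental: x₁=35, y₁=3  (since 1225 − 136·9 = 1)
n=2: (35,3)∘(35,3) = (35·35+136·3·3, 35·3+3·35) = (2449,210)
n=3: (2449,210)∘(35,3) = (35·2449+136·3·210, 35·210+3·2449) = (171395,14697)
n=4: (171395,14697)∘(35,3) = (35·171395+136·3·14697, 35·14697+3·171395) = (11995201,1028580)
n=5: (11995201,1028580)∘(35,3) = (35·11995201+136·3·1028580, 35·1028580+3·11995201) = (839492675,71985903)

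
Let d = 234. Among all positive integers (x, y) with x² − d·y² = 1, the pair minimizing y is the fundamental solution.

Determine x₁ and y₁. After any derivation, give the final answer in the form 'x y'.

√234 = [15; 3,2,1,2,1,2,3,30, …], period ℓ=8 (even) → k=7
i=0: a=15 ⇒ p=15, q=1
…
i=2: a=2 ⇒ p=107, q=7
…
i=5: a=1 ⇒ p=566, q=37
i=6: a=2 ⇒ p=1545, q=101
i=7: a=3 ⇒ p=5201, q=340
→ (5201, 340).  Check: 5201²=27050401, 234·340²=27050400, difference 1.

5201 340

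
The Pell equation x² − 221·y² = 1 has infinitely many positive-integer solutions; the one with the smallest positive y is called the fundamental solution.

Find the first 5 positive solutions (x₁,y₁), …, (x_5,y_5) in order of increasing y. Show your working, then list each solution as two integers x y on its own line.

1665 112
5544449 372960
18463013505 1241956688
61481829427201 4135715398080
204734473529565825 13771931033649712

√221 = [14; 1,6,2,6,1,28, …], period ℓ=6 (even) → k=5
k=0  a_k=14  p_k/q_k = 14/1
k=1  a_k=1  p_k/q_k = 15/1
k=2  a_k=6  p_k/q_k = 104/7
k=3  a_k=2  p_k/q_k = 223/15
k=4  a_k=6  p_k/q_k = 1442/97
k=5  a_k=1  p_k/q_k = 1665/112
→ (1665, 112).  Check: 1665²=2772225, 221·112²=2772224, difference 1.
k=2:  x_2 = 1665·1665+221·112·112 = 5544449,  y_2 = 1665·112+112·1665 = 372960
k=3:  x_3 = 1665·5544449+221·112·372960 = 18463013505,  y_3 = 1665·372960+112·5544449 = 1241956688
k=4:  x_4 = 1665·18463013505+221·112·1241956688 = 61481829427201,  y_4 = 1665·1241956688+112·18463013505 = 4135715398080
k=5:  x_5 = 1665·61481829427201+221·112·4135715398080 = 204734473529565825,  y_5 = 1665·4135715398080+112·61481829427201 = 13771931033649712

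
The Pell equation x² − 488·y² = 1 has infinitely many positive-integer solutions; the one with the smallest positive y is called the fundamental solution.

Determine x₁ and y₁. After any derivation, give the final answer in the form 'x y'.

d=488: √d = [22; 11,44] (ℓ=2, even), read p_1/q_1
i=0: a=22 ⇒ p=22, q=1
i=1: a=11 ⇒ p=243, q=11
→ (243, 11).  Check: 243²=59049, 488·11²=59048, difference 1.

243 11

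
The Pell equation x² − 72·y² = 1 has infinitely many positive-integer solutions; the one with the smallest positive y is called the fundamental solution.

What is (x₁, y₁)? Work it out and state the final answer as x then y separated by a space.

17 2

√72 → a₀=8, period (2,16); ℓ=2 even so k=1
a_0=8:  p_0=8·1+0=8,  q_0=8·0+1=1
a_1=2:  p_1=2·8+1=17,  q_1=2·1+0=2
fundamental: x₁=17, y₁=2  (since 289 − 72·4 = 1)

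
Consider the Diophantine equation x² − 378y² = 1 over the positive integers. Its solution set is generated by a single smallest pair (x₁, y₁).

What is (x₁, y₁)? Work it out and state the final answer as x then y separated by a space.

8749 450

√378 = [19; 2,3,1,4,1,3,2,38, …], period ℓ=8 (even) → k=7
i=0: a=19 ⇒ p=19, q=1
i=1: a=2 ⇒ p=39, q=2
i=2: a=3 ⇒ p=136, q=7
i=3: a=1 ⇒ p=175, q=9
i=4: a=4 ⇒ p=836, q=43
i=5: a=1 ⇒ p=1011, q=52
i=6: a=3 ⇒ p=3869, q=199
i=7: a=2 ⇒ p=8749, q=450
→ (8749, 450).  Check: 8749²=76545001, 378·450²=76545000, difference 1.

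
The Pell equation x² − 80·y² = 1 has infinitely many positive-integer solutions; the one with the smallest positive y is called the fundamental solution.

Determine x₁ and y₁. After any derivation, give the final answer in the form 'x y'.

d=80: √d = [8; 1,16] (ℓ=2, even), read p_1/q_1
k=0  a_k=8  p_k/q_k = 8/1
k=1  a_k=1  p_k/q_k = 9/1
fundamental: x₁=9, y₁=1  (since 81 − 80·1 = 1)

9 1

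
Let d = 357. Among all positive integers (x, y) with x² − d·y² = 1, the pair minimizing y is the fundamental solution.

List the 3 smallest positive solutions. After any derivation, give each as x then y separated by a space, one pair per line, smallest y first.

√357 = [18; 1,8,2,8,1,36, …], period ℓ=6 (even) → k=5
step 0: (18, 1)  from 18·(1,0) + (0,1)
step 1: (19, 1)  from 1·(18,1) + (1,0)
step 2: (170, 9)  from 8·(19,1) + (18,1)
step 3: (359, 19)  from 2·(170,9) + (19,1)
step 4: (3042, 161)  from 8·(359,19) + (170,9)
step 5: (3401, 180)  from 1·(3042,161) + (359,19)
(x₁, y₁) = (3401, 180);  3401² − 357·180² = 1 ✓
k=2:  x_2 = 3401·3401+357·180·180 = 23133601,  y_2 = 3401·180+180·3401 = 1224360
k=3:  x_3 = 3401·23133601+357·180·1224360 = 157354750601,  y_3 = 3401·1224360+180·23133601 = 8328096540

3401 180
23133601 1224360
157354750601 8328096540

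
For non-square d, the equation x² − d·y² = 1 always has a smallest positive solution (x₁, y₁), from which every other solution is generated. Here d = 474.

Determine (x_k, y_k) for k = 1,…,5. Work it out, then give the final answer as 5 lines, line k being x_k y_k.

√474 → a₀=21, period (1,3,2,1,1,…,3,1,42); ℓ=14 even so k=13
i=0: a=21 ⇒ p=21, q=1
i=1: a=1 ⇒ p=22, q=1
i=2: a=3 ⇒ p=87, q=4
…
i=8: a=1 ⇒ p=5813, q=267
i=9: a=1 ⇒ p=10864, q=499
i=10: a=1 ⇒ p=16677, q=766
i=11: a=2 ⇒ p=44218, q=2031
i=12: a=3 ⇒ p=149331, q=6859
i=13: a=1 ⇒ p=193549, q=8890
fundamental: x₁=193549, y₁=8890  (since 37461215401 − 474·79032100 = 1)
k=2:  x_2 = 193549·193549+474·8890·8890 = 74922430801,  y_2 = 193549·8890+8890·193549 = 3441301220
k=3:  x_3 = 193549·74922430801+474·8890·3441301220 = 29002323118011949,  y_3 = 193549·3441301220+8890·74922430801 = 1332120819650670
k=4:  x_4 = 193549·29002323118011949+474·8890·1332120819650670 = 11226741274261267003201,  y_4 = 193549·1332120819650670+8890·29002323118011949 = 515661305041693754440
k=5:  x_5 = 193549·11226741274261267003201+474·8890·515661305041693754440 = 4345849093754985611287088749,  y_5 = 193549·515661305041693754440+8890·11226741274261267003201 = 199611459857697448136564450

193549 8890
74922430801 3441301220
29002323118011949 1332120819650670
11226741274261267003201 515661305041693754440
4345849093754985611287088749 199611459857697448136564450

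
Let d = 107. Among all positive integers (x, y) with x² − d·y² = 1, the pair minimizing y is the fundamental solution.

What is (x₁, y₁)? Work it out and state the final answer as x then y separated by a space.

√107 → a₀=10, period (2,1,9,1,2,20); ℓ=6 even so k=5
step 0: (10, 1)  from 10·(1,0) + (0,1)
step 1: (21, 2)  from 2·(10,1) + (1,0)
…
step 4: (331, 32)  from 1·(300,29) + (31,3)
step 5: (962, 93)  from 2·(331,32) + (300,29)
→ (962, 93).  Check: 962²=925444, 107·93²=925443, difference 1.

962 93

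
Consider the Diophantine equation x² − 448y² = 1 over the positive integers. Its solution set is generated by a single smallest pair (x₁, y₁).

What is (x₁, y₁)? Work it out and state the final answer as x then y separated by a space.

127 6

[21; 6,42] for √448; ℓ=2 ⇒ convergent index 1
k=0  a_k=21  p_k/q_k = 21/1
k=1  a_k=6  p_k/q_k = 127/6
fundamental: x₁=127, y₁=6  (since 16129 − 448·36 = 1)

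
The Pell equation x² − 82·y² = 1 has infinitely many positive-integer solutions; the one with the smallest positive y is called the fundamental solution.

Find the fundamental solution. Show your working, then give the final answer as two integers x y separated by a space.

√82 → a₀=9, period (18); ℓ=1 odd so k=1
a_0=9:  p_0=9·1+0=9,  q_0=9·0+1=1
a_1=18:  p_1=18·9+1=163,  q_1=18·1+0=18
fundamental: x₁=163, y₁=18  (since 26569 − 82·324 = 1)

163 18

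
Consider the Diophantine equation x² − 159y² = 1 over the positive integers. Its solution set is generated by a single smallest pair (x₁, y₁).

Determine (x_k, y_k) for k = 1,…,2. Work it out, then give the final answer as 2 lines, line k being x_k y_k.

1324 105
3505951 278040

√159 = [12; 1,1,1,1,3,1,1,1,1,24, …], period ℓ=10 (even) → k=9
i=0: a=12 ⇒ p=12, q=1
i=1: a=1 ⇒ p=13, q=1
…
i=3: a=1 ⇒ p=38, q=3
…
i=6: a=1 ⇒ p=290, q=23
…
i=8: a=1 ⇒ p=807, q=64
i=9: a=1 ⇒ p=1324, q=105
→ (1324, 105).  Check: 1324²=1752976, 159·105²=1752975, difference 1.
n=2: (1324,105)∘(1324,105) = (1324·1324+159·105·105, 1324·105+105·1324) = (3505951,278040)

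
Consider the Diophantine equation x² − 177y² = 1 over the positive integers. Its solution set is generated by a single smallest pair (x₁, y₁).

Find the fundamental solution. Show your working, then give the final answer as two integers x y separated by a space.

[13; 3,3,2,8,2,3,3,26] for √177; ℓ=8 ⇒ convergent index 7
k=0  a_k=13  p_k/q_k = 13/1
…
k=5  a_k=2  p_k/q_k = 5468/411
k=6  a_k=3  p_k/q_k = 18985/1427
k=7  a_k=3  p_k/q_k = 62423/4692
→ (62423, 4692).  Check: 62423²=3896630929, 177·4692²=3896630928, difference 1.

62423 4692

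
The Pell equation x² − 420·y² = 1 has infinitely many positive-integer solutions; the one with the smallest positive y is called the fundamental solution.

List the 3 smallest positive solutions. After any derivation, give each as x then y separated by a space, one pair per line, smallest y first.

√420 = [20; 2,40, …], period ℓ=2 (even) → k=1
step 0: (20, 1)  from 20·(1,0) + (0,1)
step 1: (41, 2)  from 2·(20,1) + (1,0)
fundamental: x₁=41, y₁=2  (since 1681 − 420·4 = 1)
n=2: (41,2)∘(41,2) = (41·41+420·2·2, 41·2+2·41) = (3361,164)
n=3: (3361,164)∘(41,2) = (41·3361+420·2·164, 41·164+2·3361) = (275561,13446)

41 2
3361 164
275561 13446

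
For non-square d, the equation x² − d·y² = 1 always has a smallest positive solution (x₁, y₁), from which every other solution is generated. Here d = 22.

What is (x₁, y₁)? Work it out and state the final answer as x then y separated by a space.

197 42

d=22: √d = [4; 1,2,4,2,1,8] (ℓ=6, even), read p_5/q_5
k=0  a_k=4  p_k/q_k = 4/1
k=1  a_k=1  p_k/q_k = 5/1
k=2  a_k=2  p_k/q_k = 14/3
k=3  a_k=4  p_k/q_k = 61/13
k=4  a_k=2  p_k/q_k = 136/29
k=5  a_k=1  p_k/q_k = 197/42
fundamental: x₁=197, y₁=42  (since 38809 − 22·1764 = 1)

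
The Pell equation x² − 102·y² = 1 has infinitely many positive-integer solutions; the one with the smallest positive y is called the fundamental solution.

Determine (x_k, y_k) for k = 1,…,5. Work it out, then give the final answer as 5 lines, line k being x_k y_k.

[10; 10,20] for √102; ℓ=2 ⇒ convergent index 1
k=0  a_k=10  p_k/q_k = 10/1
k=1  a_k=10  p_k/q_k = 101/10
fundamental: x₁=101, y₁=10  (since 10201 − 102·100 = 1)
(101+10√102)^2 = 20401 + 2020√102
(101+10√102)^3 = 4120901 + 408030√102
(101+10√102)^4 = 832401601 + 82420040√102
(101+10√102)^5 = 168141002501 + 16648440050√102

101 10
20401 2020
4120901 408030
832401601 82420040
168141002501 16648440050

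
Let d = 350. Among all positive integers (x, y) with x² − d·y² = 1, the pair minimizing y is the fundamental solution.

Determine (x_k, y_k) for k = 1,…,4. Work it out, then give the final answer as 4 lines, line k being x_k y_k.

d=350: √d = [18; 1,2,2,2,1,36] (ℓ=6, even), read p_5/q_5
step 0: (18, 1)  from 18·(1,0) + (0,1)
…
step 3: (131, 7)  from 2·(56,3) + (19,1)
step 4: (318, 17)  from 2·(131,7) + (56,3)
step 5: (449, 24)  from 1·(318,17) + (131,7)
(x₁, y₁) = (449, 24);  449² − 350·24² = 1 ✓
k=2:  x_2 = 449·449+350·24·24 = 403201,  y_2 = 449·24+24·449 = 21552
k=3:  x_3 = 449·403201+350·24·21552 = 362074049,  y_3 = 449·21552+24·403201 = 19353672
k=4:  x_4 = 449·362074049+350·24·19353672 = 325142092801,  y_4 = 449·19353672+24·362074049 = 17379575904

449 24
403201 21552
362074049 19353672
325142092801 17379575904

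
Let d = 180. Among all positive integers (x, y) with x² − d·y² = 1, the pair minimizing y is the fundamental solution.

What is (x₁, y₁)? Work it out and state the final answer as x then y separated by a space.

[13; 2,2,2,26] for √180; ℓ=4 ⇒ convergent index 3
step 0: (13, 1)  from 13·(1,0) + (0,1)
step 1: (27, 2)  from 2·(13,1) + (1,0)
step 2: (67, 5)  from 2·(27,2) + (13,1)
step 3: (161, 12)  from 2·(67,5) + (27,2)
(x₁, y₁) = (161, 12);  161² − 180·12² = 1 ✓

161 12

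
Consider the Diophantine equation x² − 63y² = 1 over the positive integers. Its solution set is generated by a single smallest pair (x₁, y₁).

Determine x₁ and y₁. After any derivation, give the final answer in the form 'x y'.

8 1

[7; 1,14] for √63; ℓ=2 ⇒ convergent index 1
i=0: a=7 ⇒ p=7, q=1
i=1: a=1 ⇒ p=8, q=1
(x₁, y₁) = (8, 1);  8² − 63·1² = 1 ✓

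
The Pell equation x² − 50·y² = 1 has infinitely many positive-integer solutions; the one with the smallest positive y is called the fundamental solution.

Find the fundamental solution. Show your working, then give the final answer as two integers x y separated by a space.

√50 → a₀=7, period (14); ℓ=1 odd so k=1
k=0  a_k=7  p_k/q_k = 7/1
k=1  a_k=14  p_k/q_k = 99/14
→ (99, 14).  Check: 99²=9801, 50·14²=9800, difference 1.

99 14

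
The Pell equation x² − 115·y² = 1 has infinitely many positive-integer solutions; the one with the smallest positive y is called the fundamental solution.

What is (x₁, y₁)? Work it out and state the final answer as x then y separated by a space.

[10; 1,2,1,1,1,1,1,2,1,20] for √115; ℓ=10 ⇒ convergent index 9
step 0: (10, 1)  from 10·(1,0) + (0,1)
step 1: (11, 1)  from 1·(10,1) + (1,0)
step 2: (32, 3)  from 2·(11,1) + (10,1)
…
step 5: (118, 11)  from 1·(75,7) + (43,4)
step 6: (193, 18)  from 1·(118,11) + (75,7)
step 7: (311, 29)  from 1·(193,18) + (118,11)
step 8: (815, 76)  from 2·(311,29) + (193,18)
step 9: (1126, 105)  from 1·(815,76) + (311,29)
fundamental: x₁=1126, y₁=105  (since 1267876 − 115·11025 = 1)

1126 105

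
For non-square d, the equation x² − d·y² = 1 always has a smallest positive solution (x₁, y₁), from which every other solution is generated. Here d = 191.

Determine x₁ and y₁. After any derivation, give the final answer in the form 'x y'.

√191 → a₀=13, period (1,4,1,1,3,…,4,1,26); ℓ=16 even so k=15
a_0=13:  p_0=13·1+0=13,  q_0=13·0+1=1
a_1=1:  p_1=1·13+1=14,  q_1=1·1+0=1
a_2=4:  p_2=4·14+13=69,  q_2=4·1+1=5
…
a_7=2:  p_7=2·1230+539=2999,  q_7=2·89+39=217
…
a_9=2:  p_9=2·40217+2999=83433,  q_9=2·2910+217=6037
a_10=2:  p_10=2·83433+40217=207083,  q_10=2·6037+2910=14984
a_11=3:  p_11=3·207083+83433=704682,  q_11=3·14984+6037=50989
a_12=1:  p_12=1·704682+207083=911765,  q_12=1·50989+14984=65973
a_13=1:  p_13=1·911765+704682=1616447,  q_13=1·65973+50989=116962
a_14=4:  p_14=4·1616447+911765=7377553,  q_14=4·116962+65973=533821
a_15=1:  p_15=1·7377553+1616447=8994000,  q_15=1·533821+116962=650783
(x₁, y₁) = (8994000, 650783);  8994000² − 191·650783² = 1 ✓

8994000 650783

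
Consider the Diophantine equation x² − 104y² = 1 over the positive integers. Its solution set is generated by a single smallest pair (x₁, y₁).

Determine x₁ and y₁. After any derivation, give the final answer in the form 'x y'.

51 5

√104 = [10; 5,20, …], period ℓ=2 (even) → k=1
step 0: (10, 1)  from 10·(1,0) + (0,1)
step 1: (51, 5)  from 5·(10,1) + (1,0)
(x₁, y₁) = (51, 5);  51² − 104·5² = 1 ✓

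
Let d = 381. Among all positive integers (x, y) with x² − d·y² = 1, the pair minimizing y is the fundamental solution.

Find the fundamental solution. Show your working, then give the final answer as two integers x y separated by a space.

d=381: √d = [19; 1,1,12,1,1,38] (ℓ=6, even), read p_5/q_5
i=0: a=19 ⇒ p=19, q=1
i=1: a=1 ⇒ p=20, q=1
…
i=3: a=12 ⇒ p=488, q=25
i=4: a=1 ⇒ p=527, q=27
i=5: a=1 ⇒ p=1015, q=52
fundamental: x₁=1015, y₁=52  (since 1030225 − 381·2704 = 1)

1015 52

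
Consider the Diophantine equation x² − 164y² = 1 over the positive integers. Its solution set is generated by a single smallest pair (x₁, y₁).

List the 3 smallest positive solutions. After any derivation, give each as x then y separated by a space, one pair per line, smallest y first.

2049 160
8396801 655680
34410088449 2686976480

[12; 1,4,6,4,1,24] for √164; ℓ=6 ⇒ convergent index 5
step 0: (12, 1)  from 12·(1,0) + (0,1)
step 1: (13, 1)  from 1·(12,1) + (1,0)
…
step 3: (397, 31)  from 6·(64,5) + (13,1)
step 4: (1652, 129)  from 4·(397,31) + (64,5)
step 5: (2049, 160)  from 1·(1652,129) + (397,31)
(x₁, y₁) = (2049, 160);  2049² − 164·160² = 1 ✓
(x_2, y_2) = (2049·2049 + 164·160·160, 2049·160 + 160·2049) = (8396801, 655680)
(x_3, y_3) = (2049·8396801 + 164·160·655680, 2049·655680 + 160·8396801) = (34410088449, 2686976480)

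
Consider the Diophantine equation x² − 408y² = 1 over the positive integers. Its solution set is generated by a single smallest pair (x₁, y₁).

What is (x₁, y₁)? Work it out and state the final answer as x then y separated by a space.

101 5

d=408: √d = [20; 5,40] (ℓ=2, even), read p_1/q_1
i=0: a=20 ⇒ p=20, q=1
i=1: a=5 ⇒ p=101, q=5
(x₁, y₁) = (101, 5);  101² − 408·5² = 1 ✓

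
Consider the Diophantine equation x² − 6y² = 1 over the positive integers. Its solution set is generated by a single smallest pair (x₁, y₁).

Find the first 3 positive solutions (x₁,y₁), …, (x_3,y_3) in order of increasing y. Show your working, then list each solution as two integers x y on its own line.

[2; 2,4] for √6; ℓ=2 ⇒ convergent index 1
step 0: (2, 1)  from 2·(1,0) + (0,1)
step 1: (5, 2)  from 2·(2,1) + (1,0)
fundamental: x₁=5, y₁=2  (since 25 − 6·4 = 1)
n=2: (5,2)∘(5,2) = (5·5+6·2·2, 5·2+2·5) = (49,20)
n=3: (49,20)∘(5,2) = (5·49+6·2·20, 5·20+2·49) = (485,198)

5 2
49 20
485 198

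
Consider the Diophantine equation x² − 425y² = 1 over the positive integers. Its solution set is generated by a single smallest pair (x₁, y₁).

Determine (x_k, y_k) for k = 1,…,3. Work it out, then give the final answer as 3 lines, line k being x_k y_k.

143649 6968
41270070401 2001892464
11856808685922849 575139701115304

√425 → a₀=20, period (1,1,1,1,1,1,40); ℓ=7 odd so k=13
k=0  a_k=20  p_k/q_k = 20/1
…
k=2  a_k=1  p_k/q_k = 41/2
…
k=5  a_k=1  p_k/q_k = 165/8
k=6  a_k=1  p_k/q_k = 268/13
k=7  a_k=40  p_k/q_k = 10885/528
k=8  a_k=1  p_k/q_k = 11153/541
k=9  a_k=1  p_k/q_k = 22038/1069
k=10  a_k=1  p_k/q_k = 33191/1610
…
k=12  a_k=1  p_k/q_k = 88420/4289
k=13  a_k=1  p_k/q_k = 143649/6968
fundamental: x₁=143649, y₁=6968  (since 20635035201 − 425·48553024 = 1)
k=2:  x_2 = 143649·143649+425·6968·6968 = 41270070401,  y_2 = 143649·6968+6968·143649 = 2001892464
k=3:  x_3 = 143649·41270070401+425·6968·2001892464 = 11856808685922849,  y_3 = 143649·2001892464+6968·41270070401 = 575139701115304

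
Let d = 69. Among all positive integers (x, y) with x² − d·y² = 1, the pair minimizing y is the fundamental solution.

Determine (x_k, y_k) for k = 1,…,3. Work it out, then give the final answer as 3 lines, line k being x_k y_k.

7775 936
120901249 14554800
1880014414175 226327139064

[8; 3,3,1,4,1,3,3,16] for √69; ℓ=8 ⇒ convergent index 7
i=0: a=8 ⇒ p=8, q=1
…
i=6: a=3 ⇒ p=2384, q=287
i=7: a=3 ⇒ p=7775, q=936
fundamental: x₁=7775, y₁=936  (since 60450625 − 69·876096 = 1)
k=2:  x_2 = 7775·7775+69·936·936 = 120901249,  y_2 = 7775·936+936·7775 = 14554800
k=3:  x_3 = 7775·120901249+69·936·14554800 = 1880014414175,  y_3 = 7775·14554800+936·120901249 = 226327139064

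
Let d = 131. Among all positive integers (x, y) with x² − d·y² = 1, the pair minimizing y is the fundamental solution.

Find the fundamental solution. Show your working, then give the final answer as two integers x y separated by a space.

10610 927

√131 → a₀=11, period (2,4,11,4,2,22); ℓ=6 even so k=5
step 0: (11, 1)  from 11·(1,0) + (0,1)
step 1: (23, 2)  from 2·(11,1) + (1,0)
…
step 4: (4727, 413)  from 4·(1156,101) + (103,9)
step 5: (10610, 927)  from 2·(4727,413) + (1156,101)
→ (10610, 927).  Check: 10610²=112572100, 131·927²=112572099, difference 1.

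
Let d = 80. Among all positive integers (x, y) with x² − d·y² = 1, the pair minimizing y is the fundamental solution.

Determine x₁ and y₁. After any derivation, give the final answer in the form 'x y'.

9 1

√80 → a₀=8, period (1,16); ℓ=2 even so k=1
a_0=8:  p_0=8·1+0=8,  q_0=8·0+1=1
a_1=1:  p_1=1·8+1=9,  q_1=1·1+0=1
fundamental: x₁=9, y₁=1  (since 81 − 80·1 = 1)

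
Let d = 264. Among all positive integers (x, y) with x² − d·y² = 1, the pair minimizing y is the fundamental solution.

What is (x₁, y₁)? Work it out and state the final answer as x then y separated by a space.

65 4

[16; 4,32] for √264; ℓ=2 ⇒ convergent index 1
k=0  a_k=16  p_k/q_k = 16/1
k=1  a_k=4  p_k/q_k = 65/4
(x₁, y₁) = (65, 4);  65² − 264·4² = 1 ✓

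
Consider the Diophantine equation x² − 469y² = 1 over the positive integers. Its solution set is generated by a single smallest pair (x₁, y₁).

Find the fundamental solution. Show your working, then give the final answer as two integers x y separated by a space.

√469 = [21; 1,1,1,10,6,10,1,1,1,42, …], period ℓ=10 (even) → k=9
step 0: (21, 1)  from 21·(1,0) + (0,1)
step 1: (22, 1)  from 1·(21,1) + (1,0)
…
step 3: (65, 3)  from 1·(43,2) + (22,1)
…
step 7: (47146, 2177)  from 1·(42923,1982) + (4223,195)
step 8: (90069, 4159)  from 1·(47146,2177) + (42923,1982)
step 9: (137215, 6336)  from 1·(90069,4159) + (47146,2177)
fundamental: x₁=137215, y₁=6336  (since 18827956225 − 469·40144896 = 1)

137215 6336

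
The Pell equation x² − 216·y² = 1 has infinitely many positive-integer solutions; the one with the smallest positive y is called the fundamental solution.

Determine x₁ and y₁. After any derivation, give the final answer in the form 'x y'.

485 33

d=216: √d = [14; 1,2,3,2,1,28] (ℓ=6, even), read p_5/q_5
k=0  a_k=14  p_k/q_k = 14/1
…
k=3  a_k=3  p_k/q_k = 147/10
k=4  a_k=2  p_k/q_k = 338/23
k=5  a_k=1  p_k/q_k = 485/33
fundamental: x₁=485, y₁=33  (since 235225 − 216·1089 = 1)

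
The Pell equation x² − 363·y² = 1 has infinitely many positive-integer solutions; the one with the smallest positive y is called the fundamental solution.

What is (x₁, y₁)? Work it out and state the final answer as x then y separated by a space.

√363 → a₀=19, period (19,38); ℓ=2 even so k=1
a_0=19:  p_0=19·1+0=19,  q_0=19·0+1=1
a_1=19:  p_1=19·19+1=362,  q_1=19·1+0=19
→ (362, 19).  Check: 362²=131044, 363·19²=131043, difference 1.

362 19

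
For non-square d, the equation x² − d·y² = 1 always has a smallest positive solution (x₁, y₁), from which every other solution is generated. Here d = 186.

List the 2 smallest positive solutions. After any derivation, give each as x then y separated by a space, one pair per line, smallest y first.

7501 550
112530001 8251100

√186 → a₀=13, period (1,1,1,3,4,3,1,1,1,26); ℓ=10 even so k=9
a_0=13:  p_0=13·1+0=13,  q_0=13·0+1=1
…
a_2=1:  p_2=1·14+13=27,  q_2=1·1+1=2
a_3=1:  p_3=1·27+14=41,  q_3=1·2+1=3
a_4=3:  p_4=3·41+27=150,  q_4=3·3+2=11
a_5=4:  p_5=4·150+41=641,  q_5=4·11+3=47
a_6=3:  p_6=3·641+150=2073,  q_6=3·47+11=152
a_7=1:  p_7=1·2073+641=2714,  q_7=1·152+47=199
a_8=1:  p_8=1·2714+2073=4787,  q_8=1·199+152=351
a_9=1:  p_9=1·4787+2714=7501,  q_9=1·351+199=550
→ (7501, 550).  Check: 7501²=56265001, 186·550²=56265000, difference 1.
k=2:  x_2 = 7501·7501+186·550·550 = 112530001,  y_2 = 7501·550+550·7501 = 8251100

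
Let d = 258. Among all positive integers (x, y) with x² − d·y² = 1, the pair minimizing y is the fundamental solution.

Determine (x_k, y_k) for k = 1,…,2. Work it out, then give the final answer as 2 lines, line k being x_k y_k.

257 16
132097 8224

√258 → a₀=16, period (16,32); ℓ=2 even so k=1
a_0=16:  p_0=16·1+0=16,  q_0=16·0+1=1
a_1=16:  p_1=16·16+1=257,  q_1=16·1+0=16
(x₁, y₁) = (257, 16);  257² − 258·16² = 1 ✓
(257+16√258)^2 = 132097 + 8224√258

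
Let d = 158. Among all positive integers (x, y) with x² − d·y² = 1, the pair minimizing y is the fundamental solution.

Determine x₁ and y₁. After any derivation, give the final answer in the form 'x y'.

d=158: √d = [12; 1,1,3,12,3,1,1,24] (ℓ=8, even), read p_7/q_7
k=0  a_k=12  p_k/q_k = 12/1
…
k=2  a_k=1  p_k/q_k = 25/2
…
k=4  a_k=12  p_k/q_k = 1081/86
…
k=6  a_k=1  p_k/q_k = 4412/351
k=7  a_k=1  p_k/q_k = 7743/616
fundamental: x₁=7743, y₁=616  (since 59954049 − 158·379456 = 1)

7743 616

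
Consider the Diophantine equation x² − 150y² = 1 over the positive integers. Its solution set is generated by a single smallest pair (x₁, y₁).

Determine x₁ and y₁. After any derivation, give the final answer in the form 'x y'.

√150 = [12; 4,24, …], period ℓ=2 (even) → k=1
i=0: a=12 ⇒ p=12, q=1
i=1: a=4 ⇒ p=49, q=4
→ (49, 4).  Check: 49²=2401, 150·4²=2400, difference 1.

49 4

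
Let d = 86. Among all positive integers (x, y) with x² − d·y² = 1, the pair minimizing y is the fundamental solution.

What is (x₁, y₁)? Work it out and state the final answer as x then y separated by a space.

[9; 3,1,1,1,8,1,1,1,3,18] for √86; ℓ=10 ⇒ convergent index 9
step 0: (9, 1)  from 9·(1,0) + (0,1)
step 1: (28, 3)  from 3·(9,1) + (1,0)
step 2: (37, 4)  from 1·(28,3) + (9,1)
…
step 4: (102, 11)  from 1·(65,7) + (37,4)
step 5: (881, 95)  from 8·(102,11) + (65,7)
…
step 7: (1864, 201)  from 1·(983,106) + (881,95)
step 8: (2847, 307)  from 1·(1864,201) + (983,106)
step 9: (10405, 1122)  from 3·(2847,307) + (1864,201)
→ (10405, 1122).  Check: 10405²=108264025, 86·1122²=108264024, difference 1.

10405 1122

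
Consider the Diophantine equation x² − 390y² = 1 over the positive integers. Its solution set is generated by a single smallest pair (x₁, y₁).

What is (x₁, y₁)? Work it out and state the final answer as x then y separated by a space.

√390 → a₀=19, period (1,2,1,38); ℓ=4 even so k=3
k=0  a_k=19  p_k/q_k = 19/1
k=1  a_k=1  p_k/q_k = 20/1
k=2  a_k=2  p_k/q_k = 59/3
k=3  a_k=1  p_k/q_k = 79/4
fundamental: x₁=79, y₁=4  (since 6241 − 390·16 = 1)

79 4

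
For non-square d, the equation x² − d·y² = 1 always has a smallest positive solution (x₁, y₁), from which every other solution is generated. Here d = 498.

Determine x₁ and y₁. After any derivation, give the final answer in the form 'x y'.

d=498: √d = [22; 3,6,22,6,3,44] (ℓ=6, even), read p_5/q_5
i=0: a=22 ⇒ p=22, q=1
…
i=2: a=6 ⇒ p=424, q=19
…
i=4: a=6 ⇒ p=56794, q=2545
i=5: a=3 ⇒ p=179777, q=8056
fundamental: x₁=179777, y₁=8056  (since 32319769729 − 498·64899136 = 1)

179777 8056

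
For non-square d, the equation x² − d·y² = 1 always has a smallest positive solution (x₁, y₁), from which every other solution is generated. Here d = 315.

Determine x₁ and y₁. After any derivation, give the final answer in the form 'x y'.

√315 = [17; 1,2,1,34, …], period ℓ=4 (even) → k=3
i=0: a=17 ⇒ p=17, q=1
i=1: a=1 ⇒ p=18, q=1
i=2: a=2 ⇒ p=53, q=3
i=3: a=1 ⇒ p=71, q=4
fundamental: x₁=71, y₁=4  (since 5041 − 315·16 = 1)

71 4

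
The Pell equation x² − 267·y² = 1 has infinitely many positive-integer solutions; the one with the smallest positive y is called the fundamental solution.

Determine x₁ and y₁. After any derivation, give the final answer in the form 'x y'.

2402 147

d=267: √d = [16; 2,1,15,1,2,32] (ℓ=6, even), read p_5/q_5
step 0: (16, 1)  from 16·(1,0) + (0,1)
…
step 2: (49, 3)  from 1·(33,2) + (16,1)
…
step 4: (817, 50)  from 1·(768,47) + (49,3)
step 5: (2402, 147)  from 2·(817,50) + (768,47)
(x₁, y₁) = (2402, 147);  2402² − 267·147² = 1 ✓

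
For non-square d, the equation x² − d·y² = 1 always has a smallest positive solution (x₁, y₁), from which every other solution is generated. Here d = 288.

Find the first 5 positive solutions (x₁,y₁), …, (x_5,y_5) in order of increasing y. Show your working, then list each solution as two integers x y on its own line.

17 1
577 34
19601 1155
665857 39236
22619537 1332869

√288 = [16; 1,32, …], period ℓ=2 (even) → k=1
a_0=16:  p_0=16·1+0=16,  q_0=16·0+1=1
a_1=1:  p_1=1·16+1=17,  q_1=1·1+0=1
(x₁, y₁) = (17, 1);  17² − 288·1² = 1 ✓
(x_2, y_2) = (17·17 + 288·1·1, 17·1 + 1·17) = (577, 34)
(x_3, y_3) = (17·577 + 288·1·34, 17·34 + 1·577) = (19601, 1155)
(x_4, y_4) = (17·19601 + 288·1·1155, 17·1155 + 1·19601) = (665857, 39236)
(x_5, y_5) = (17·665857 + 288·1·39236, 17·39236 + 1·665857) = (22619537, 1332869)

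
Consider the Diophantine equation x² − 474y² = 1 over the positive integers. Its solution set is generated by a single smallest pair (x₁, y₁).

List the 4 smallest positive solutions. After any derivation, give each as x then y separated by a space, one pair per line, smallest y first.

193549 8890
74922430801 3441301220
29002323118011949 1332120819650670
11226741274261267003201 515661305041693754440

√474 = [21; 1,3,2,1,1,…,3,1,42, …], period ℓ=14 (even) → k=13
step 0: (21, 1)  from 21·(1,0) + (0,1)
…
step 7: (5051, 232)  from 6·(762,35) + (479,22)
…
step 12: (149331, 6859)  from 3·(44218,2031) + (16677,766)
step 13: (193549, 8890)  from 1·(149331,6859) + (44218,2031)
fundamental: x₁=193549, y₁=8890  (since 37461215401 − 474·79032100 = 1)
k=2:  x_2 = 193549·193549+474·8890·8890 = 74922430801,  y_2 = 193549·8890+8890·193549 = 3441301220
k=3:  x_3 = 193549·74922430801+474·8890·3441301220 = 29002323118011949,  y_3 = 193549·3441301220+8890·74922430801 = 1332120819650670
k=4:  x_4 = 193549·29002323118011949+474·8890·1332120819650670 = 11226741274261267003201,  y_4 = 193549·1332120819650670+8890·29002323118011949 = 515661305041693754440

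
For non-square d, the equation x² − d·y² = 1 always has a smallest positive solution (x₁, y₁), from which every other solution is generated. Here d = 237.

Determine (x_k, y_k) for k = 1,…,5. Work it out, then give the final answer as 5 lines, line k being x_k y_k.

228151 14820
104105757601 6762395640
47503665404623351 3085694655308460
21676017531356338550401 1408008642599798519280
9890810151545456327820453751 642477159632487569289194100

[15; 2,1,1,7,10,7,1,1,2,30] for √237; ℓ=10 ⇒ convergent index 9
a_0=15:  p_0=15·1+0=15,  q_0=15·0+1=1
a_1=2:  p_1=2·15+1=31,  q_1=2·1+0=2
a_2=1:  p_2=1·31+15=46,  q_2=1·2+1=3
a_3=1:  p_3=1·46+31=77,  q_3=1·3+2=5
…
a_5=10:  p_5=10·585+77=5927,  q_5=10·38+5=385
a_6=7:  p_6=7·5927+585=42074,  q_6=7·385+38=2733
…
a_8=1:  p_8=1·48001+42074=90075,  q_8=1·3118+2733=5851
a_9=2:  p_9=2·90075+48001=228151,  q_9=2·5851+3118=14820
→ (228151, 14820).  Check: 228151²=52052878801, 237·14820²=52052878800, difference 1.
(228151+14820√237)^2 = 104105757601 + 6762395640√237
(228151+14820√237)^3 = 47503665404623351 + 3085694655308460√237
(228151+14820√237)^4 = 21676017531356338550401 + 1408008642599798519280√237
(228151+14820√237)^5 = 9890810151545456327820453751 + 642477159632487569289194100√237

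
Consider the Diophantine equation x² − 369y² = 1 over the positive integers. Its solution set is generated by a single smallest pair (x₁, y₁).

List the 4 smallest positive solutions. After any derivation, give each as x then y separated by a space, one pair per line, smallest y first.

8396801 437120
141012534067201 7340819306240
2368108374136006451201 123278797782910239360
39769069528107045198367948801 2070295065004669620717268480

[19; 4,1,3,2,7,4,7,2,3,1,4,38] for √369; ℓ=12 ⇒ convergent index 11
a_0=19:  p_0=19·1+0=19,  q_0=19·0+1=1
a_1=4:  p_1=4·19+1=77,  q_1=4·1+0=4
a_2=1:  p_2=1·77+19=96,  q_2=1·4+1=5
a_3=3:  p_3=3·96+77=365,  q_3=3·5+4=19
a_4=2:  p_4=2·365+96=826,  q_4=2·19+5=43
a_5=7:  p_5=7·826+365=6147,  q_5=7·43+19=320
…
a_7=7:  p_7=7·25414+6147=184045,  q_7=7·1323+320=9581
a_8=2:  p_8=2·184045+25414=393504,  q_8=2·9581+1323=20485
a_9=3:  p_9=3·393504+184045=1364557,  q_9=3·20485+9581=71036
a_10=1:  p_10=1·1364557+393504=1758061,  q_10=1·71036+20485=91521
a_11=4:  p_11=4·1758061+1364557=8396801,  q_11=4·91521+71036=437120
→ (8396801, 437120).  Check: 8396801²=70506267033601, 369·437120²=70506267033600, difference 1.
k=2:  x_2 = 8396801·8396801+369·437120·437120 = 141012534067201,  y_2 = 8396801·437120+437120·8396801 = 7340819306240
k=3:  x_3 = 8396801·141012534067201+369·437120·7340819306240 = 2368108374136006451201,  y_3 = 8396801·7340819306240+437120·141012534067201 = 123278797782910239360
k=4:  x_4 = 8396801·2368108374136006451201+369·437120·123278797782910239360 = 39769069528107045198367948801,  y_4 = 8396801·123278797782910239360+437120·2368108374136006451201 = 2070295065004669620717268480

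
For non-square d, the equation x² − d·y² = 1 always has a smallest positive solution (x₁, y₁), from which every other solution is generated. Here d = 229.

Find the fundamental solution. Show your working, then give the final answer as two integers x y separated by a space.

5848201 386460

[15; 7,1,1,7,30] for √229; ℓ=5 ⇒ convergent index 9
a_0=15:  p_0=15·1+0=15,  q_0=15·0+1=1
…
a_2=1:  p_2=1·106+15=121,  q_2=1·7+1=8
…
a_6=7:  p_6=7·51527+1710=362399,  q_6=7·3405+113=23948
a_7=1:  p_7=1·362399+51527=413926,  q_7=1·23948+3405=27353
a_8=1:  p_8=1·413926+362399=776325,  q_8=1·27353+23948=51301
a_9=7:  p_9=7·776325+413926=5848201,  q_9=7·51301+27353=386460
(x₁, y₁) = (5848201, 386460);  5848201² − 229·386460² = 1 ✓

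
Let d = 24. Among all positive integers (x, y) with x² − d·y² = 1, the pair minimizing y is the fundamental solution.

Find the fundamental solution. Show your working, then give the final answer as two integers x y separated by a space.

[4; 1,8] for √24; ℓ=2 ⇒ convergent index 1
i=0: a=4 ⇒ p=4, q=1
i=1: a=1 ⇒ p=5, q=1
→ (5, 1).  Check: 5²=25, 24·1²=24, difference 1.

5 1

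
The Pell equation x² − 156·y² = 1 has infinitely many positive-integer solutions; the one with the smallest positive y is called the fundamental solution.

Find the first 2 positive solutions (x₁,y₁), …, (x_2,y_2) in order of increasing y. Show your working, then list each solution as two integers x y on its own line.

[12; 2,24] for √156; ℓ=2 ⇒ convergent index 1
i=0: a=12 ⇒ p=12, q=1
i=1: a=2 ⇒ p=25, q=2
(x₁, y₁) = (25, 2);  25² − 156·2² = 1 ✓
n=2: (25,2)∘(25,2) = (25·25+156·2·2, 25·2+2·25) = (1249,100)

25 2
1249 100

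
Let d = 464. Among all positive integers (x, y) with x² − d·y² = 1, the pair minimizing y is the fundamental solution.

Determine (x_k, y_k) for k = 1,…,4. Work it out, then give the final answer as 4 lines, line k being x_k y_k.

9801 455
192119201 8918910
3765920568201 174828473365
73819574785756801 3426987725981820

d=464: √d = [21; 1,1,5,1,1,1,5,1,1,42] (ℓ=10, even), read p_9/q_9
i=0: a=21 ⇒ p=21, q=1
…
i=2: a=1 ⇒ p=43, q=2
i=3: a=5 ⇒ p=237, q=11
…
i=8: a=1 ⇒ p=5299, q=246
i=9: a=1 ⇒ p=9801, q=455
→ (9801, 455).  Check: 9801²=96059601, 464·455²=96059600, difference 1.
(9801+455√464)^2 = 192119201 + 8918910√464
(9801+455√464)^3 = 3765920568201 + 174828473365√464
(9801+455√464)^4 = 73819574785756801 + 3426987725981820√464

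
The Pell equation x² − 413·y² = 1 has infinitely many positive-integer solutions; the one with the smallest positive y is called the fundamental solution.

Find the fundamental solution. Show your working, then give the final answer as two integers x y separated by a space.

√413 → a₀=20, period (3,9,1,4,1,9,3,40); ℓ=8 even so k=7
i=0: a=20 ⇒ p=20, q=1
i=1: a=3 ⇒ p=61, q=3
i=2: a=9 ⇒ p=569, q=28
i=3: a=1 ⇒ p=630, q=31
…
i=5: a=1 ⇒ p=3719, q=183
i=6: a=9 ⇒ p=36560, q=1799
i=7: a=3 ⇒ p=113399, q=5580
fundamental: x₁=113399, y₁=5580  (since 12859333201 − 413·31136400 = 1)

113399 5580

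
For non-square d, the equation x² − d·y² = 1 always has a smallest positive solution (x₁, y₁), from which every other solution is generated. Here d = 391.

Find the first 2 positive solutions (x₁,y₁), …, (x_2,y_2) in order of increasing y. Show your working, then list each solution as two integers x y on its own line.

7338680 371133
107712448284799 5447252648880

[19; 1,3,2,2,1,…,3,1,38] for √391; ℓ=16 ⇒ convergent index 15
i=0: a=19 ⇒ p=19, q=1
…
i=2: a=3 ⇒ p=79, q=4
i=3: a=2 ⇒ p=178, q=9
…
i=7: a=2 ⇒ p=2709, q=137
i=8: a=19 ⇒ p=52519, q=2656
i=9: a=2 ⇒ p=107747, q=5449
…
i=13: a=2 ⇒ p=1660597, q=83980
i=14: a=3 ⇒ p=5678083, q=287153
i=15: a=1 ⇒ p=7338680, q=371133
(x₁, y₁) = (7338680, 371133);  7338680² − 391·371133² = 1 ✓
n=2: (7338680,371133)∘(7338680,371133) = (7338680·7338680+391·371133·371133, 7338680·371133+371133·7338680) = (107712448284799,5447252648880)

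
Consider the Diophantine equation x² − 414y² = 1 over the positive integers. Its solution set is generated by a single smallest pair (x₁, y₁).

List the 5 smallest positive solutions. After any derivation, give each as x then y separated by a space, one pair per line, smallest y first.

24335 1196
1184384449 58209320
57643991108495 2833047603204
2805533046066067201 137884426789729360
136545293294391499564175 6710835049023080347996

[20; 2,1,7,2,7,1,2,40] for √414; ℓ=8 ⇒ convergent index 7
step 0: (20, 1)  from 20·(1,0) + (0,1)
…
step 3: (468, 23)  from 7·(61,3) + (41,2)
…
step 6: (8444, 415)  from 1·(7447,366) + (997,49)
step 7: (24335, 1196)  from 2·(8444,415) + (7447,366)
(x₁, y₁) = (24335, 1196);  24335² − 414·1196² = 1 ✓
(24335+1196√414)^2 = 1184384449 + 58209320√414
(24335+1196√414)^3 = 57643991108495 + 2833047603204√414
(24335+1196√414)^4 = 2805533046066067201 + 137884426789729360√414
(24335+1196√414)^5 = 136545293294391499564175 + 6710835049023080347996√414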